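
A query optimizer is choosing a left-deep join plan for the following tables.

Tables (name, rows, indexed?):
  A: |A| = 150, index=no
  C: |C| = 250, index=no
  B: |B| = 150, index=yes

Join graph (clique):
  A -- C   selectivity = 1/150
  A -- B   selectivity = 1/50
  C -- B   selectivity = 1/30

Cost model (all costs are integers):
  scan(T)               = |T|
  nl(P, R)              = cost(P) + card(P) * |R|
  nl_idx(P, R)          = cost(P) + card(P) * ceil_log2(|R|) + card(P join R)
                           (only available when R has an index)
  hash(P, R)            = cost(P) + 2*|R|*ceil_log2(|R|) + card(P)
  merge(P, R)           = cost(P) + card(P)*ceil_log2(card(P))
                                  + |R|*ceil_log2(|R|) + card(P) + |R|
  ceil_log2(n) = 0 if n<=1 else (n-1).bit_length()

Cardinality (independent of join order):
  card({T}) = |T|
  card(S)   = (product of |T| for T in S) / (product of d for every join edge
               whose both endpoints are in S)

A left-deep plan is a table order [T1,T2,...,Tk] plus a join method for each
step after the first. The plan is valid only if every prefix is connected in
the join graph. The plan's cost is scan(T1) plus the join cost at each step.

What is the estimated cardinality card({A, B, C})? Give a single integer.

25

Tables in S: A(150), B(150), C(250)
Edges inside S: A-C(d=150), A-B(d=50), C-B(d=30)
numerator = 150 * 150 * 250 = 5625000
denominator = 150 * 50 * 30 = 225000
card(S) = 5625000 / 225000 = 25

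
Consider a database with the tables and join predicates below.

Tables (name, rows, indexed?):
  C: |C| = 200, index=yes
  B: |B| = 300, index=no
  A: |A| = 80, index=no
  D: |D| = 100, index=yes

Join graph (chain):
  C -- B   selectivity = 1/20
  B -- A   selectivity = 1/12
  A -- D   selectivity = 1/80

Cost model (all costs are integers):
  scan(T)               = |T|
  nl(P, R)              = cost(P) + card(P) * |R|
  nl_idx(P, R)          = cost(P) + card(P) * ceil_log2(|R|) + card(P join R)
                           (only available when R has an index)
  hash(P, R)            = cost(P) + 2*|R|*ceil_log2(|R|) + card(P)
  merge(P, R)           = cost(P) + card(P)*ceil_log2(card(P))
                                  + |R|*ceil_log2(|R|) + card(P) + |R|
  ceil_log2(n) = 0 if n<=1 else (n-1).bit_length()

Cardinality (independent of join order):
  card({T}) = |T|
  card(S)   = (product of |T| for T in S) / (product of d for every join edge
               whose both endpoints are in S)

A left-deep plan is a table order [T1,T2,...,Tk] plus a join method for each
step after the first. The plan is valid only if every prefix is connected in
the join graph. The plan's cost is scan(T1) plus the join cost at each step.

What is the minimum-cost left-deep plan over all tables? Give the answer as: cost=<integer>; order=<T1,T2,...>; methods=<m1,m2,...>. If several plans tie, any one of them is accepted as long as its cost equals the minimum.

Selinger DP (subsets sized 1..n):
  {C}: scan cost=200, card=200
  {B}: scan cost=300, card=300
  {A}: scan cost=80, card=80
  {D}: scan cost=100, card=100
  {BC}: card=3000; try (C,hash)→3800, (B,merge)→5000, (C,merge)→5100, (C,nl_idx)→5700, (B,hash)→5800, (B,nl)→60200 …(+1); best=3800 via (C,hash)
  {AB}: card=2000; try (A,hash)→1720, (B,merge)→3720, (A,merge)→3940, (B,hash)→5560, (B,nl)→24080, (A,nl)→24300; best=1720 via (A,hash)
  {AD}: card=100; try (D,nl_idx)→740, (A,hash)→1320, (D,merge)→1520, (A,merge)→1540, (D,hash)→1560, (D,nl)→8080 …(+1); best=740 via (D,nl_idx)
  {ABC}: card=20000; try (C,hash)→6920, (A,hash)→7920, (C,merge)→27520, (C,nl_idx)→37720, (A,merge)→43440, (A,nl)→243800 …(+1); best=6920 via (C,hash)
  {ABD}: card=2500; try (B,merge)→4540, (D,hash)→5120, (B,hash)→6240, (D,nl_idx)→18220, (D,merge)→26520, (B,nl)→30740 …(+1); best=4540 via (B,merge)
  {ABCD}: card=25000; try (C,hash)→10240, (D,hash)→28320, (C,merge)→38840, (C,nl_idx)→49540, (D,nl_idx)→171920, (D,merge)→327720 …(+2); best=10240 via (C,hash)

cost=10240; order=A,D,B,C; methods=nl_idx,merge,hash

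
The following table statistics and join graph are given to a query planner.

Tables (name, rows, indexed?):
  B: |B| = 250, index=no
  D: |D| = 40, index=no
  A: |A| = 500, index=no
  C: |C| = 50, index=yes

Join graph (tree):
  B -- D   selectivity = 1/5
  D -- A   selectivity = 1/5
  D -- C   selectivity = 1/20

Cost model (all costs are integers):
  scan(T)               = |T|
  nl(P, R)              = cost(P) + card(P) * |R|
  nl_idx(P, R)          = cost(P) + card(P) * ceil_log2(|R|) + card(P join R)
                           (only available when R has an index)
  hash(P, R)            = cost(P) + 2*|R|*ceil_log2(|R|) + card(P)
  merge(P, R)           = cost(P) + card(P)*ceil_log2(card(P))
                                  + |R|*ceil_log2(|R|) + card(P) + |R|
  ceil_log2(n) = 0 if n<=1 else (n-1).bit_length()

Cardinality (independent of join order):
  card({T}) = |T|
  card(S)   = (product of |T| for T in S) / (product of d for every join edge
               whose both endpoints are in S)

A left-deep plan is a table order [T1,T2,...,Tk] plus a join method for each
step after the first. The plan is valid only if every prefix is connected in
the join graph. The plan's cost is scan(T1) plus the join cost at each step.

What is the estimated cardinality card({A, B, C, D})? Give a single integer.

500000

Tables in S: A(500), B(250), C(50), D(40)
Edges inside S: B-D(d=5), D-A(d=5), D-C(d=20)
numerator = 500 * 250 * 50 * 40 = 250000000
denominator = 5 * 5 * 20 = 500
card(S) = 250000000 / 500 = 500000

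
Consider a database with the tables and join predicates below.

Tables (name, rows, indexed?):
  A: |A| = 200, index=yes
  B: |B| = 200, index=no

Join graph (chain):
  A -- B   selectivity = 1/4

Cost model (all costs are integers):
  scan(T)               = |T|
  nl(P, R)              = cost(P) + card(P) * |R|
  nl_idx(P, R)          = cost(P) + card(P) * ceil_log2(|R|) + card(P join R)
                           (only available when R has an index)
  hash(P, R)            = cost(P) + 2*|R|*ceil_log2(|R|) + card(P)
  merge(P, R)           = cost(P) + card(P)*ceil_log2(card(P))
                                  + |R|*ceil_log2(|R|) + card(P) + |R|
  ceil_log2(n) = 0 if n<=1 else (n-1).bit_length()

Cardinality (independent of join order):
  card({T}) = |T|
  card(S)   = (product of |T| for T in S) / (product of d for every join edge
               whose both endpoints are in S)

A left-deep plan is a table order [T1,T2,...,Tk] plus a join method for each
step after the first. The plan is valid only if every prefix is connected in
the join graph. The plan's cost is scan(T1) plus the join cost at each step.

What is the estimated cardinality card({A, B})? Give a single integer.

Tables in S: A(200), B(200)
Edges inside S: A-B(d=4)
numerator = 200 * 200 = 40000
denominator = 4 = 4
card(S) = 40000 / 4 = 10000

10000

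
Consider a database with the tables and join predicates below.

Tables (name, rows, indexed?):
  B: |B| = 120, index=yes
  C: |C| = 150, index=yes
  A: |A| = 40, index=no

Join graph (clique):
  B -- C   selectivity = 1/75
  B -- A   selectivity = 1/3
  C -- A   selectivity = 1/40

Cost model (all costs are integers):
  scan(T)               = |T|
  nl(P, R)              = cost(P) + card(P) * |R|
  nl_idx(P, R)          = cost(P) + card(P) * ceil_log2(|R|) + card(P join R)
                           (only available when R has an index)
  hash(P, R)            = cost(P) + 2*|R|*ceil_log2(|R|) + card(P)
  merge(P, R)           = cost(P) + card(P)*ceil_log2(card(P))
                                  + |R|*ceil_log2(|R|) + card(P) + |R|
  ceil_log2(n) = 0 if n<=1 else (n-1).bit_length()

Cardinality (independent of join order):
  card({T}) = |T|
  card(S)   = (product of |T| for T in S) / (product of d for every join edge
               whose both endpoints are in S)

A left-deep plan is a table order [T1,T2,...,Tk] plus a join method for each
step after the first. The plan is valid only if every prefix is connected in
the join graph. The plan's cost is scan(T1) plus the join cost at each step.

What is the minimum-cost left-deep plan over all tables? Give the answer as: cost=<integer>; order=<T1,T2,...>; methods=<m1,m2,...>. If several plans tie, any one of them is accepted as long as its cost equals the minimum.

Selinger DP (subsets sized 1..n):
  {B}: scan cost=120, card=120
  {C}: scan cost=150, card=150
  {A}: scan cost=40, card=40
  {BC}: card=240; try (C,nl_idx)→1320, (B,nl_idx)→1440, (B,hash)→1980, (C,merge)→2430, (B,merge)→2460, (C,hash)→2640 …(+2); best=1320 via (C,nl_idx)
  {AB}: card=1600; try (A,hash)→720, (B,merge)→1280, (A,merge)→1360, (B,hash)→1760, (B,nl_idx)→1920, (B,nl)→4840 …(+1); best=720 via (A,hash)
  {AC}: card=150; try (C,nl_idx)→510, (A,hash)→780, (C,merge)→1670, (A,merge)→1780, (C,hash)→2480, (C,nl)→6040 …(+1); best=510 via (C,nl_idx)
  {ABC}: card=80; try (B,nl_idx)→1640, (A,hash)→2040, (B,hash)→2340, (B,merge)→2820, (A,merge)→3760, (C,hash)→4720 …(+5); best=1640 via (B,nl_idx)

cost=1640; order=A,C,B; methods=nl_idx,nl_idx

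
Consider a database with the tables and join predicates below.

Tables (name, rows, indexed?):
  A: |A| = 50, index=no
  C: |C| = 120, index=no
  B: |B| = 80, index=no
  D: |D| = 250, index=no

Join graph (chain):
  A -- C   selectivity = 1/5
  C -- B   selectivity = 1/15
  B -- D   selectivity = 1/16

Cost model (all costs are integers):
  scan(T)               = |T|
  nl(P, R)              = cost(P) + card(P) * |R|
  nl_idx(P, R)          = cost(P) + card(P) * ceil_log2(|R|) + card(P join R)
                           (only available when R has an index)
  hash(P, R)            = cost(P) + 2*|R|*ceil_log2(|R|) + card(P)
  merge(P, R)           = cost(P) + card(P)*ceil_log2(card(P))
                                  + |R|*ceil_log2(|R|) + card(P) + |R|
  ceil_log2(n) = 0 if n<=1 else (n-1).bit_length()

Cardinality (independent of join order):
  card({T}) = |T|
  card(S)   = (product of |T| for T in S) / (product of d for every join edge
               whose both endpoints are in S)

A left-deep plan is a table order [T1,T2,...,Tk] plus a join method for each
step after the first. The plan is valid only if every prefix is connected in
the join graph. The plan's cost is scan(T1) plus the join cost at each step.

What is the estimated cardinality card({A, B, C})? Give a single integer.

6400

Tables in S: A(50), B(80), C(120)
Edges inside S: A-C(d=5), C-B(d=15)
numerator = 50 * 80 * 120 = 480000
denominator = 5 * 15 = 75
card(S) = 480000 / 75 = 6400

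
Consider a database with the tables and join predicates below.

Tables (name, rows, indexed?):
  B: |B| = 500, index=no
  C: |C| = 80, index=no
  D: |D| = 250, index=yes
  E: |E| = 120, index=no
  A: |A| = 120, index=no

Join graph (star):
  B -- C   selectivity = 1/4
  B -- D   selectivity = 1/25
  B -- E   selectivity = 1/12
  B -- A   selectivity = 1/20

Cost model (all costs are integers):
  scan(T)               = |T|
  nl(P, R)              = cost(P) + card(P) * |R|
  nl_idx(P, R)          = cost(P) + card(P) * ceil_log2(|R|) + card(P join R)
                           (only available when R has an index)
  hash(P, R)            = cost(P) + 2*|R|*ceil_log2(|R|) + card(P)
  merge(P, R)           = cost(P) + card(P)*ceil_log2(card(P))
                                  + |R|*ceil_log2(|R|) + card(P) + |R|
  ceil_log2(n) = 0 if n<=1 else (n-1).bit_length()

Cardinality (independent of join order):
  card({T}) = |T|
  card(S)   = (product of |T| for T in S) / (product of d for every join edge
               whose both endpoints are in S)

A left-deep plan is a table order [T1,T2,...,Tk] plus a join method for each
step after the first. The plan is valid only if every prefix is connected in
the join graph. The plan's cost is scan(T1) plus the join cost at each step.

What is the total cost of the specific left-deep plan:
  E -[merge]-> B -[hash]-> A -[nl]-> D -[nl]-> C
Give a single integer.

31512760

step 1: scan E: cost=120, card=120
step 2: join B via merge
    card(P join B) = 120*500/(12) = 5000
    cost = 120 + 120*7 + 500*9 + 120 + 500 = 6080
step 3: join A via hash
    card(P join A) = 5000*120/(20) = 30000
    cost = 6080 + 2*120*7 + 5000 = 12760
step 4: join D via nl
    card(P join D) = 30000*250/(25) = 300000
    cost = 12760 + 30000*250 = 7512760
step 5: join C via nl
    card(P join C) = 300000*80/(4) = 6000000
    cost = 7512760 + 300000*80 = 31512760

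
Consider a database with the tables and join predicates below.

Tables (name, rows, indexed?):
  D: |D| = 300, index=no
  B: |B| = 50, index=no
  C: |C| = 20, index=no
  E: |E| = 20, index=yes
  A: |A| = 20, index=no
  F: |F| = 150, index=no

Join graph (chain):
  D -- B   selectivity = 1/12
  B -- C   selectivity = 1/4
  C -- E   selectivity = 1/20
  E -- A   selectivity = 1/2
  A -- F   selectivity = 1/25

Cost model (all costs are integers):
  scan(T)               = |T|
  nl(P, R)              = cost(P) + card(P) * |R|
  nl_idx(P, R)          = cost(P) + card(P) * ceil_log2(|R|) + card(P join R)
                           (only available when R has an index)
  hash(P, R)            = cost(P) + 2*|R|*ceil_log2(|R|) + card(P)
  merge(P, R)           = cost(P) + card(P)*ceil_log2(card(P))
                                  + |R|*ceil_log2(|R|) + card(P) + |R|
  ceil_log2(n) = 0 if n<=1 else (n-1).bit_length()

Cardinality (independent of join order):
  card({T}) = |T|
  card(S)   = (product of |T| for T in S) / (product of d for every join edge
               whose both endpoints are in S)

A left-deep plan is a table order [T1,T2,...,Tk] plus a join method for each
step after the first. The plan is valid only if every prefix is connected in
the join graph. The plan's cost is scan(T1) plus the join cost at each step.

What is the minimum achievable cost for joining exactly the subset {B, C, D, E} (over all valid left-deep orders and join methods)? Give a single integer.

5860

Selinger DP over subsets of {B,C,D,E}:
  {D}: scan cost=300, card=300
  {B}: scan cost=50, card=50
  {C}: scan cost=20, card=20
  {E}: scan cost=20, card=20
  {BD}: card=1250; try (B,hash)→1200, (D,merge)→3400, (B,merge)→3650, (D,hash)→5500, (D,nl)→15050, (B,nl)→15300; best=1200 via (B,hash)
  {BC}: card=250; try (C,hash)→300, (B,merge)→490, (C,merge)→520, (B,hash)→640, (B,nl)→1020, (C,nl)→1050; best=300 via (C,hash)
  {CE}: card=20; try (E,nl_idx)→140, (E,hash)→240, (C,hash)→240, (E,merge)→260, (C,merge)→260, (E,nl)→420 …(+1); best=140 via (E,nl_idx)
  {BCD}: card=6250; try (C,hash)→2650, (D,merge)→5550, (D,hash)→5950, (C,merge)→16320, (C,nl)→26200, (D,nl)→75300; best=2650 via (C,hash)
  {BCE}: card=250; try (B,merge)→610, (E,hash)→750, (B,hash)→760, (B,nl)→1140, (E,nl_idx)→1800, (E,merge)→2670 …(+1); best=610 via (B,merge)
  {BCDE}: card=6250; try (D,merge)→5860, (D,hash)→6260, (E,hash)→9100, (E,nl_idx)→40150, (D,nl)→75610, (E,merge)→90270 …(+1); best=5860 via (D,merge)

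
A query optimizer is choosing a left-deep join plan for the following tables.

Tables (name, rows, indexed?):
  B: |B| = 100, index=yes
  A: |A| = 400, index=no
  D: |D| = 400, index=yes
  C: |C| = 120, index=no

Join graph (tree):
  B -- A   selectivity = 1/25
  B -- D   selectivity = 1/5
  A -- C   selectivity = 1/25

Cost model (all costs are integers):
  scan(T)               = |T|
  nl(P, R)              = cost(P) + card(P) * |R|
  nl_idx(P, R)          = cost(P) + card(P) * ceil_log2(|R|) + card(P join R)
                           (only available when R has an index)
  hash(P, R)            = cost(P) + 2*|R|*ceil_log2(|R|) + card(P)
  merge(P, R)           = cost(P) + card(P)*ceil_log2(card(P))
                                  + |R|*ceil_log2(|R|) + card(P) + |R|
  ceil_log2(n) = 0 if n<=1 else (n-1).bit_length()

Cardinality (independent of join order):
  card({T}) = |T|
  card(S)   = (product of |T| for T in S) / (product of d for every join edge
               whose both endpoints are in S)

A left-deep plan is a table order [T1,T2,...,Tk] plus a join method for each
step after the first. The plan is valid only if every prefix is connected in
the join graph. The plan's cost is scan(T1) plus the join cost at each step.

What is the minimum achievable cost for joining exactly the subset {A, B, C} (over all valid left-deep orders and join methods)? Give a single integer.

5480

Selinger DP over subsets of {A,B,C}:
  {B}: scan cost=100, card=100
  {A}: scan cost=400, card=400
  {C}: scan cost=120, card=120
  {AB}: card=1600; try (B,hash)→2200, (B,nl_idx)→4800, (A,merge)→4900, (B,merge)→5200, (A,hash)→7400, (A,nl)→40100 …(+1); best=2200 via (B,hash)
  {AC}: card=1920; try (C,hash)→2480, (A,merge)→5080, (C,merge)→5360, (A,hash)→7440, (A,nl)→48120, (C,nl)→48400; best=2480 via (C,hash)
  {ABC}: card=7680; try (C,hash)→5480, (B,hash)→5800, (C,merge)→22360, (B,nl_idx)→23600, (B,merge)→26320, (C,nl)→194200 …(+1); best=5480 via (C,hash)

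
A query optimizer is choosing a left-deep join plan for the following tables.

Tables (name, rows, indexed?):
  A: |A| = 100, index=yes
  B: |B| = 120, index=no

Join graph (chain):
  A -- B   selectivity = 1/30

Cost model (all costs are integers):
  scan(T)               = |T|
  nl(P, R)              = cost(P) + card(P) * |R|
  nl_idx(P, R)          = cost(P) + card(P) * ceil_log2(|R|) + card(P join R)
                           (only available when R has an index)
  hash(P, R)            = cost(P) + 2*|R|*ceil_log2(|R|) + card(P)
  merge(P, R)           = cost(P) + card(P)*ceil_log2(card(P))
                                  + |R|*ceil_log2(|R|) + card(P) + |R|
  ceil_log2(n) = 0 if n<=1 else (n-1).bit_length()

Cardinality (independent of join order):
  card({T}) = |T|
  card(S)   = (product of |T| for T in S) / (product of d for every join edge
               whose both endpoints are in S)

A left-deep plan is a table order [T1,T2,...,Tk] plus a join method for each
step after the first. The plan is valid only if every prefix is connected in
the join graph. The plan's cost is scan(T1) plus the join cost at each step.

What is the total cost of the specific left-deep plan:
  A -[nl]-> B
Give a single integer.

12100

step 1: scan A: cost=100, card=100
step 2: join B via nl
    card(P join B) = 100*120/(30) = 400
    cost = 100 + 100*120 = 12100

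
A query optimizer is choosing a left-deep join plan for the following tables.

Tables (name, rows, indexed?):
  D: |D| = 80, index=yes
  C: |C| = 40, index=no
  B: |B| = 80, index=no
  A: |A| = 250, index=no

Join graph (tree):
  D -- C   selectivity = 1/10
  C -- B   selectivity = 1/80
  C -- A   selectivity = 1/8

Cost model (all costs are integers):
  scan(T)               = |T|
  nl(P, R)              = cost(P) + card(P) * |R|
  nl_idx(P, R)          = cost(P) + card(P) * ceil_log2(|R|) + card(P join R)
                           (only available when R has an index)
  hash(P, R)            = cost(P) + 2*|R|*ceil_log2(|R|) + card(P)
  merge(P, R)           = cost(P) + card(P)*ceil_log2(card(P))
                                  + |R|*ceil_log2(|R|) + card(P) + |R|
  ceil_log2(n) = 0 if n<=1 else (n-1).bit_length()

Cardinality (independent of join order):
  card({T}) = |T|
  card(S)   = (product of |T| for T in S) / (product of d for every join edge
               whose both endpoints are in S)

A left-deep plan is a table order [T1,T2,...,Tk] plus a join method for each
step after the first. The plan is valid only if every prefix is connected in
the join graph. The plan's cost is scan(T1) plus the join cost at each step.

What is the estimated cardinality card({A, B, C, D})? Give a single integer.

Tables in S: A(250), B(80), C(40), D(80)
Edges inside S: D-C(d=10), C-B(d=80), C-A(d=8)
numerator = 250 * 80 * 40 * 80 = 64000000
denominator = 10 * 80 * 8 = 6400
card(S) = 64000000 / 6400 = 10000

10000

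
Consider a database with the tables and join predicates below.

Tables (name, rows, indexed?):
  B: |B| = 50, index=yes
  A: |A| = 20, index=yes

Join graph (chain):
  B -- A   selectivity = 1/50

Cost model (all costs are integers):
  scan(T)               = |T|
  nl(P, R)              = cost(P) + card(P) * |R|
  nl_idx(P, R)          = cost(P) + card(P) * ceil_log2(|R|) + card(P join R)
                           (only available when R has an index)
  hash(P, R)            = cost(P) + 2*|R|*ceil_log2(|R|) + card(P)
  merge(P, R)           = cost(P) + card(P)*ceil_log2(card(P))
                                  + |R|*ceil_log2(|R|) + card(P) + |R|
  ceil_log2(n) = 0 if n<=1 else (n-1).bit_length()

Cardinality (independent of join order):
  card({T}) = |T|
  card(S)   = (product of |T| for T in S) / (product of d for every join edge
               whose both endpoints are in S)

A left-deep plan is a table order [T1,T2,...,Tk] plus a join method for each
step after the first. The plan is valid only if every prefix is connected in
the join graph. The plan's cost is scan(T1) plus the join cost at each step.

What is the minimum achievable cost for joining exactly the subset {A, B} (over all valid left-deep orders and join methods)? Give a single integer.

Selinger DP over subsets of {A,B}:
  {B}: scan cost=50, card=50
  {A}: scan cost=20, card=20
  {AB}: card=20; try (B,nl_idx)→160, (A,hash)→300, (A,nl_idx)→320, (B,merge)→490, (A,merge)→520, (B,hash)→640 …(+2); best=160 via (B,nl_idx)

160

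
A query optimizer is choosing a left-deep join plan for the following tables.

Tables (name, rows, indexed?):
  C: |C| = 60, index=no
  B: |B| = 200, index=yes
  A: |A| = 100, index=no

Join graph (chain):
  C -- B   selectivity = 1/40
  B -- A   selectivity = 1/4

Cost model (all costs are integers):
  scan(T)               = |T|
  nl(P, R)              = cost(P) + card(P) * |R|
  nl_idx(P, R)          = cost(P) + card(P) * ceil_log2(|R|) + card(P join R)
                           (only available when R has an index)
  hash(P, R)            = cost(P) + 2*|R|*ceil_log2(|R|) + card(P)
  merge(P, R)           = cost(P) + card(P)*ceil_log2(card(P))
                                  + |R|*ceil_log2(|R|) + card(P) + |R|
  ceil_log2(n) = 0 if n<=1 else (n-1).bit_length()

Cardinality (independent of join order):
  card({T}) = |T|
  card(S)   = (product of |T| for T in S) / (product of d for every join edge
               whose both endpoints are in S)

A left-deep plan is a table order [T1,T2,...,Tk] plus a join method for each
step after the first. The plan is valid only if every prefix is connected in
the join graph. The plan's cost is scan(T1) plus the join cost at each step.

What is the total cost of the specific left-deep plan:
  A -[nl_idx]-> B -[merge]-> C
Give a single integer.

step 1: scan A: cost=100, card=100
step 2: join B via nl_idx
    card(P join B) = 100*200/(4) = 5000
    cost = 100 + 100*8 + 5000 = 5900
step 3: join C via merge
    card(P join C) = 5000*60/(40) = 7500
    cost = 5900 + 5000*13 + 60*6 + 5000 + 60 = 76320

76320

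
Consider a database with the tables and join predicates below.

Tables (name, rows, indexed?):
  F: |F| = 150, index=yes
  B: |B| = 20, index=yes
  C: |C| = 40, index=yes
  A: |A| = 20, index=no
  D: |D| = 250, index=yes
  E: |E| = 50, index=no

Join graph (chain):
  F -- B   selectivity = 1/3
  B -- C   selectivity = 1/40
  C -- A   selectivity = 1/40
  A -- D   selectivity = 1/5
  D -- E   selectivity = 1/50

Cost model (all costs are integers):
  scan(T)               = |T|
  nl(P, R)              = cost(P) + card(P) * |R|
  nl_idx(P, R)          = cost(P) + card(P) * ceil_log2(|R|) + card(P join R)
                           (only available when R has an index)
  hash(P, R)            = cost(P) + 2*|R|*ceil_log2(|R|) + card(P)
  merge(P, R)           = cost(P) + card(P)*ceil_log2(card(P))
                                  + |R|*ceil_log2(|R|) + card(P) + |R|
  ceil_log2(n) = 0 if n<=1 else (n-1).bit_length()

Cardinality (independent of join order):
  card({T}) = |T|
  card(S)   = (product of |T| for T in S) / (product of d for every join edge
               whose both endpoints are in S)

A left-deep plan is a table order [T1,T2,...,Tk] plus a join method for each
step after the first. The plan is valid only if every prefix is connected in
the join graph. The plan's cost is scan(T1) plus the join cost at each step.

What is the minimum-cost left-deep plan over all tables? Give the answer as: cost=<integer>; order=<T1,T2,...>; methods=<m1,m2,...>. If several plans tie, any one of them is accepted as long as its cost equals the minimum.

cost=4850; order=A,C,B,D,E,F; methods=nl_idx,nl_idx,nl_idx,hash,hash

Selinger DP (subsets sized 1..n):
  {F}: scan cost=150, card=150
  {B}: scan cost=20, card=20
  {C}: scan cost=40, card=40
  {A}: scan cost=20, card=20
  {D}: scan cost=250, card=250
  {E}: scan cost=50, card=50
  {BF}: card=1000; try (B,hash)→500, (F,nl_idx)→1180, (F,merge)→1490, (B,merge)→1620, (B,nl_idx)→1900, (F,hash)→2440 …(+2); best=500 via (B,hash)
  {BC}: card=20; try (C,nl_idx)→160, (B,nl_idx)→260, (B,hash)→280, (C,merge)→420, (B,merge)→440, (C,hash)→520 …(+2); best=160 via (C,nl_idx)
  {AC}: card=20; try (C,nl_idx)→160, (A,hash)→280, (C,merge)→420, (A,merge)→440, (C,hash)→520, (C,nl)→820 …(+1); best=160 via (C,nl_idx)
  {AD}: card=1000; try (A,hash)→700, (D,nl_idx)→1180, (D,merge)→2390, (A,merge)→2620, (D,hash)→4040, (D,nl)→5020 …(+1); best=700 via (A,hash)
  {DE}: card=250; try (D,nl_idx)→700, (E,hash)→1100, (D,merge)→2650, (E,merge)→2850, (D,hash)→4100, (D,nl)→12550 …(+1); best=700 via (D,nl_idx)
  {BCF}: card=1000; try (F,nl_idx)→1320, (F,merge)→1630, (C,hash)→1980, (F,hash)→2580, (F,nl)→3160, (C,nl_idx)→7500 …(+2); best=1320 via (F,nl_idx)
  {ABC}: card=10; try (B,nl_idx)→270, (B,hash)→380, (A,hash)→380, (B,merge)→400, (A,merge)→400, (B,nl)→560 …(+1); best=270 via (B,nl_idx)
  {ACD}: card=1000; try (D,nl_idx)→1320, (C,hash)→2180, (D,merge)→2530, (D,hash)→4180, (D,nl)→5160, (C,nl_idx)→7700 …(+2); best=1320 via (D,nl_idx)
  {ADE}: card=1000; try (A,hash)→1150, (E,hash)→2300, (A,merge)→3070, (A,nl)→5700, (E,merge)→12050, (E,nl)→50700; best=1150 via (A,hash)
  {ABCF}: card=500; try (F,nl_idx)→850, (F,merge)→1670, (F,nl)→1770, (A,hash)→2520, (F,hash)→2680, (A,merge)→12440 …(+1); best=850 via (F,nl_idx)
  {ABCD}: card=500; try (D,nl_idx)→850, (B,hash)→2520, (D,merge)→2570, (D,nl)→2770, (D,hash)→4280, (B,nl_idx)→6820 …(+2); best=850 via (D,nl_idx)
  {ACDE}: card=1000; try (C,hash)→2630, (E,hash)→2920, (C,nl_idx)→8150, (C,merge)→12430, (E,merge)→12670, (C,nl)→41150 …(+1); best=2630 via (C,hash)
  {ABCDF}: card=25000; try (F,hash)→3750, (D,hash)→5350, (F,merge)→7200, (D,merge)→8100, (F,nl_idx)→29850, (D,nl_idx)→29850 …(+2); best=3750 via (F,hash)
  {ABCDE}: card=500; try (E,hash)→1950, (B,hash)→3830, (E,merge)→6200, (B,nl_idx)→8130, (B,merge)→13750, (B,nl)→22630 …(+1); best=1950 via (E,hash)
  {ABCDEF}: card=25000; try (F,hash)→4850, (F,merge)→8300, (E,hash)→29350, (F,nl_idx)→30950, (F,nl)→76950, (E,merge)→404100 …(+1); best=4850 via (F,hash)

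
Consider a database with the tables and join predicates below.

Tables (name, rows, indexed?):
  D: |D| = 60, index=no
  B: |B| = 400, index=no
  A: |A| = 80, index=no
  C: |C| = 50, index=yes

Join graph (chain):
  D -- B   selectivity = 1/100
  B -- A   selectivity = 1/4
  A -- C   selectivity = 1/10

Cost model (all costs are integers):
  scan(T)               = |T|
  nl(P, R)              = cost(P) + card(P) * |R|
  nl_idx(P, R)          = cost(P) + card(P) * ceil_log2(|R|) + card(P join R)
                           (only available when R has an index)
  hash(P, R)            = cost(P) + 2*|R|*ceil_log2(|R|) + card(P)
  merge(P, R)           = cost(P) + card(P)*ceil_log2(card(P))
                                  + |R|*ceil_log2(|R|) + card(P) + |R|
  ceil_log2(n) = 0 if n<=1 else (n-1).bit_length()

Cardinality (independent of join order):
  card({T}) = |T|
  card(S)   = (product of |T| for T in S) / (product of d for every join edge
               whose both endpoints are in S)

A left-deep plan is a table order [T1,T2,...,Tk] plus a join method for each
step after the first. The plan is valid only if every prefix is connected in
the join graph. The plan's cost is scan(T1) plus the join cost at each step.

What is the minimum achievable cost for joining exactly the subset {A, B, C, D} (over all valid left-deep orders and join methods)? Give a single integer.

8280

Selinger DP over subsets of {A,B,C,D}:
  {D}: scan cost=60, card=60
  {B}: scan cost=400, card=400
  {A}: scan cost=80, card=80
  {C}: scan cost=50, card=50
  {BD}: card=240; try (D,hash)→1520, (B,merge)→4480, (D,merge)→4820, (B,hash)→7320, (B,nl)→24060, (D,nl)→24400; best=1520 via (D,hash)
  {AB}: card=8000; try (A,hash)→1920, (B,merge)→4720, (A,merge)→5040, (B,hash)→7360, (B,nl)→32080, (A,nl)→32400; best=1920 via (A,hash)
  {AC}: card=400; try (C,hash)→760, (C,nl_idx)→960, (A,merge)→1040, (C,merge)→1070, (A,hash)→1220, (A,nl)→4050 …(+1); best=760 via (C,hash)
  {ABD}: card=4800; try (A,hash)→2880, (A,merge)→4320, (D,hash)→10640, (A,nl)→20720, (D,merge)→114340, (D,nl)→481920; best=2880 via (A,hash)
  {ABC}: card=40000; try (B,hash)→8360, (B,merge)→8760, (C,hash)→10520, (C,nl_idx)→89920, (C,merge)→114270, (B,nl)→160760 …(+1); best=8360 via (B,hash)
  {ABCD}: card=24000; try (C,hash)→8280, (D,hash)→49080, (C,nl_idx)→55680, (C,merge)→70430, (C,nl)→242880, (D,merge)→688780 …(+1); best=8280 via (C,hash)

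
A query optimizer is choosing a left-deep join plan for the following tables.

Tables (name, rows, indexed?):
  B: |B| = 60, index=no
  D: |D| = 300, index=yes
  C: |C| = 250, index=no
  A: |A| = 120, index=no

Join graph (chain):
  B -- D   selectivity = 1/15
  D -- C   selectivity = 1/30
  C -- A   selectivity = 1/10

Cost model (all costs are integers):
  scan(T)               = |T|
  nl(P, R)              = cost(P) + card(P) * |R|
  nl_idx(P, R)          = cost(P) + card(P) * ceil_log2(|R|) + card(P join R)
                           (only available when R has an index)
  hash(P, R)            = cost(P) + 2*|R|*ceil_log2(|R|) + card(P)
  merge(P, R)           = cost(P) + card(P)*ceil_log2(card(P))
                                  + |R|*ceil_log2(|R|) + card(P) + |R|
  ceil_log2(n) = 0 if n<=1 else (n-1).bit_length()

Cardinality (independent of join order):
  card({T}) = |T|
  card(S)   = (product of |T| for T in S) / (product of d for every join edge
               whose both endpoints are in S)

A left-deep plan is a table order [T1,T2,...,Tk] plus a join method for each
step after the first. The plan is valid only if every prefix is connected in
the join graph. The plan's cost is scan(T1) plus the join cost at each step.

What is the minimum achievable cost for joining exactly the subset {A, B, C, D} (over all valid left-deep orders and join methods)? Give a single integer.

18200

Selinger DP over subsets of {A,B,C,D}:
  {B}: scan cost=60, card=60
  {D}: scan cost=300, card=300
  {C}: scan cost=250, card=250
  {A}: scan cost=120, card=120
  {BD}: card=1200; try (B,hash)→1320, (D,nl_idx)→1800, (D,merge)→3480, (B,merge)→3720, (D,hash)→5520, (D,nl)→18060 …(+1); best=1320 via (B,hash)
  {CD}: card=2500; try (C,hash)→4600, (D,nl_idx)→5000, (D,merge)→5500, (C,merge)→5550, (D,hash)→5900, (D,nl)→75250 …(+1); best=4600 via (C,hash)
  {AC}: card=3000; try (A,hash)→2180, (C,merge)→3330, (A,merge)→3460, (C,hash)→4240, (C,nl)→30120, (A,nl)→30250; best=2180 via (A,hash)
  {BCD}: card=10000; try (C,hash)→6520, (B,hash)→7820, (C,merge)→17970, (B,merge)→37520, (B,nl)→154600, (C,nl)→301320; best=6520 via (C,hash)
  {ACD}: card=30000; try (A,hash)→8780, (D,hash)→10580, (A,merge)→38060, (D,merge)→44180, (D,nl_idx)→59180, (A,nl)→304600 …(+1); best=8780 via (A,hash)
  {ABCD}: card=120000; try (A,hash)→18200, (B,hash)→39500, (A,merge)→157480, (B,merge)→489200, (A,nl)→1206520, (B,nl)→1808780; best=18200 via (A,hash)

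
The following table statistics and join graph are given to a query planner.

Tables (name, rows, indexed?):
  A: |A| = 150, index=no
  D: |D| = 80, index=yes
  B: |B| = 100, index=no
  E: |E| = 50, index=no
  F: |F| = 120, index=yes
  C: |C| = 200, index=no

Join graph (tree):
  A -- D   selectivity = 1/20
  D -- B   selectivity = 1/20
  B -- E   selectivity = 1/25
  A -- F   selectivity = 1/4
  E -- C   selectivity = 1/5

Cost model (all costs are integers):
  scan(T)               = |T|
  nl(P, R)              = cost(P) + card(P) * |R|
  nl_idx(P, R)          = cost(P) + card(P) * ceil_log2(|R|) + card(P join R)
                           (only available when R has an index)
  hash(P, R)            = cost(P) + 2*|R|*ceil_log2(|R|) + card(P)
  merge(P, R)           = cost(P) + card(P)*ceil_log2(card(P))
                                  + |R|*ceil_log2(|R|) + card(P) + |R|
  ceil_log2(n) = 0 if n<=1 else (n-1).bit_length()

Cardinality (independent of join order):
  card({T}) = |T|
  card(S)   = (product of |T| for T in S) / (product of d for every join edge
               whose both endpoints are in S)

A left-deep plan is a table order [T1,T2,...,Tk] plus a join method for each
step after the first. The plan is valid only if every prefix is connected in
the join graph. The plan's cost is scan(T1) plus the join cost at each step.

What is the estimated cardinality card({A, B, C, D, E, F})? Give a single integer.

Tables in S: A(150), B(100), C(200), D(80), E(50), F(120)
Edges inside S: A-D(d=20), D-B(d=20), B-E(d=25), A-F(d=4), E-C(d=5)
numerator = 150 * 100 * 200 * 80 * 50 * 120 = 1440000000000
denominator = 20 * 20 * 25 * 4 * 5 = 200000
card(S) = 1440000000000 / 200000 = 7200000

7200000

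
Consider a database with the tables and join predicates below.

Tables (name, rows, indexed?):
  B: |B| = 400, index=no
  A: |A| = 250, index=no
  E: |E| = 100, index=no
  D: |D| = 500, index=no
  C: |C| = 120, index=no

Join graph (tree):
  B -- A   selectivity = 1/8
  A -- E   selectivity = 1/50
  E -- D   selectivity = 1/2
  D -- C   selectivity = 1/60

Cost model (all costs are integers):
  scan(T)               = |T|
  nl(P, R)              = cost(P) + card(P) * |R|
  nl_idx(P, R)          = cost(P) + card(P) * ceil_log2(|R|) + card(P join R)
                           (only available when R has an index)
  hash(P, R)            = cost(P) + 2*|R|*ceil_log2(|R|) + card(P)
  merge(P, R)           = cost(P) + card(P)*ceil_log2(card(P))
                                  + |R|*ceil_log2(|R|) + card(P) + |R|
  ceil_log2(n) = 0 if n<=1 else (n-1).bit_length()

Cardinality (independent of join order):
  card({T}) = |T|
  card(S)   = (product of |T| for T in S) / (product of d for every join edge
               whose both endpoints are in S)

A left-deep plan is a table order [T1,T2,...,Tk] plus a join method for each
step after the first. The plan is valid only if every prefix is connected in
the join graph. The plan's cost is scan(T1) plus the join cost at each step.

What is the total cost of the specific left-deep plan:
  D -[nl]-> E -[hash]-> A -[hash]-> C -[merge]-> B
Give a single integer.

4960180

step 1: scan D: cost=500, card=500
step 2: join E via nl
    card(P join E) = 500*100/(2) = 25000
    cost = 500 + 500*100 = 50500
step 3: join A via hash
    card(P join A) = 25000*250/(50) = 125000
    cost = 50500 + 2*250*8 + 25000 = 79500
step 4: join C via hash
    card(P join C) = 125000*120/(60) = 250000
    cost = 79500 + 2*120*7 + 125000 = 206180
step 5: join B via merge
    card(P join B) = 250000*400/(8) = 12500000
    cost = 206180 + 250000*18 + 400*9 + 250000 + 400 = 4960180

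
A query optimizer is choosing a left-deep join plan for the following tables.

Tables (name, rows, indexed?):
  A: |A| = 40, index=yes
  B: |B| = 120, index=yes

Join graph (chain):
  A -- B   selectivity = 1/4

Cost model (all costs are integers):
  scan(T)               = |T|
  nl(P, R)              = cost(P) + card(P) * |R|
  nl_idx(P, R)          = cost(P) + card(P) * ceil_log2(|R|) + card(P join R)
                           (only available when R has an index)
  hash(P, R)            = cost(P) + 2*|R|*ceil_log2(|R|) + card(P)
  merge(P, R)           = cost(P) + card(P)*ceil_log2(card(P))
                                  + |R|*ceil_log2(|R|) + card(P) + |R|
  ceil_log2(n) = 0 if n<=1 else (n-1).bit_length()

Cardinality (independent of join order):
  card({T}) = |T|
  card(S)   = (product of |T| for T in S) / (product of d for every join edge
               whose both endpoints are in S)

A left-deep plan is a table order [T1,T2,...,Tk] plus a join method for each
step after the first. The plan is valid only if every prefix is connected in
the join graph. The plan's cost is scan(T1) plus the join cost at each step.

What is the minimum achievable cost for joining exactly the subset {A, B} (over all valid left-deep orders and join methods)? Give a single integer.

Selinger DP over subsets of {A,B}:
  {A}: scan cost=40, card=40
  {B}: scan cost=120, card=120
  {AB}: card=1200; try (A,hash)→720, (B,merge)→1280, (A,merge)→1360, (B,nl_idx)→1520, (B,hash)→1760, (A,nl_idx)→2040 …(+2); best=720 via (A,hash)

720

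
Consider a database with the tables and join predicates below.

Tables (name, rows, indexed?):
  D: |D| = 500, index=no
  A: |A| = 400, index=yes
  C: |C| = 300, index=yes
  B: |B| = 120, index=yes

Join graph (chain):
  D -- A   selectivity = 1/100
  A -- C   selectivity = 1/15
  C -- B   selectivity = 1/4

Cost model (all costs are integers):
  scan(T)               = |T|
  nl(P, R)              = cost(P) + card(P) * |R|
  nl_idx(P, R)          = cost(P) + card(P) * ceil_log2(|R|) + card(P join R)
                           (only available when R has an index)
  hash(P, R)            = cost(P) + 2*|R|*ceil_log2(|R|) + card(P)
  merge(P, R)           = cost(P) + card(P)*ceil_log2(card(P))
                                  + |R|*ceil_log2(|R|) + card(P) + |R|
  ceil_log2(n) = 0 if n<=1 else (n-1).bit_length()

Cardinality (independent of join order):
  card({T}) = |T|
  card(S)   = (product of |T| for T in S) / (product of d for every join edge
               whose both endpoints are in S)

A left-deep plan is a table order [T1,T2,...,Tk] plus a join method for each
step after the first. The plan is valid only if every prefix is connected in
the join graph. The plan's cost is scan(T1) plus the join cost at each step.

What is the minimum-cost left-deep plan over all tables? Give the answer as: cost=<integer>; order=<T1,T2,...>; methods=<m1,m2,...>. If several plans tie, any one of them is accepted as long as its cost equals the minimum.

cost=56080; order=D,A,C,B; methods=nl_idx,hash,hash

Selinger DP (subsets sized 1..n):
  {D}: scan cost=500, card=500
  {A}: scan cost=400, card=400
  {C}: scan cost=300, card=300
  {B}: scan cost=120, card=120
  {AD}: card=2000; try (A,nl_idx)→7000, (A,hash)→8200, (D,merge)→9400, (A,merge)→9500, (D,hash)→9800, (D,nl)→200400 …(+1); best=7000 via (A,nl_idx)
  {AC}: card=8000; try (C,hash)→6200, (A,merge)→7300, (C,merge)→7400, (A,hash)→7800, (A,nl_idx)→11000, (C,nl_idx)→12000 …(+2); best=6200 via (C,hash)
  {BC}: card=9000; try (B,hash)→2280, (C,merge)→4080, (B,merge)→4260, (C,hash)→5640, (C,nl_idx)→10200, (B,nl_idx)→11400 …(+2); best=2280 via (B,hash)
  {ACD}: card=40000; try (C,hash)→14400, (D,hash)→23200, (C,merge)→34000, (C,nl_idx)→65000, (D,merge)→123200, (C,nl)→607000 …(+1); best=14400 via (C,hash)
  {ABC}: card=240000; try (B,hash)→15880, (A,hash)→18480, (B,merge)→119160, (A,merge)→141280, (B,nl_idx)→302200, (A,nl_idx)→323280 …(+2); best=15880 via (B,hash)
  {ABCD}: card=1200000; try (B,hash)→56080, (D,hash)→264880, (B,merge)→695360, (B,nl_idx)→1494400, (D,merge)→4580880, (B,nl)→4814400 …(+1); best=56080 via (B,hash)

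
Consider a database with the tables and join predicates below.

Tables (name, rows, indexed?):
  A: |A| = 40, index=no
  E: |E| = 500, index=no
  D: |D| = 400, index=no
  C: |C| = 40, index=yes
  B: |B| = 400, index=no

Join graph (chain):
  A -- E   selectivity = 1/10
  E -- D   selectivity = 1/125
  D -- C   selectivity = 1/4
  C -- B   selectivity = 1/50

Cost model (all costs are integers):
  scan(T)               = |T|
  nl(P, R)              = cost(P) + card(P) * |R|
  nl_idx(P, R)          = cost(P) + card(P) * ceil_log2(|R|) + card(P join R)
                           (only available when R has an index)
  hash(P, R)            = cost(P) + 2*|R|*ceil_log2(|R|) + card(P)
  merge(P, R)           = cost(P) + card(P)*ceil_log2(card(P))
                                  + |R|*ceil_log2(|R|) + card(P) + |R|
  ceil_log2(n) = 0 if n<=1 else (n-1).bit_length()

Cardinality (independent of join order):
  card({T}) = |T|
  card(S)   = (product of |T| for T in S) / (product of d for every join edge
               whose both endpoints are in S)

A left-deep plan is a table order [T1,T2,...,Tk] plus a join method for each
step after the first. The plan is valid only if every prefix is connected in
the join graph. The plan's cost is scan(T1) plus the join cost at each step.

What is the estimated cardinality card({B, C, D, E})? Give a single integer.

128000

Tables in S: B(400), C(40), D(400), E(500)
Edges inside S: E-D(d=125), D-C(d=4), C-B(d=50)
numerator = 400 * 40 * 400 * 500 = 3200000000
denominator = 125 * 4 * 50 = 25000
card(S) = 3200000000 / 25000 = 128000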